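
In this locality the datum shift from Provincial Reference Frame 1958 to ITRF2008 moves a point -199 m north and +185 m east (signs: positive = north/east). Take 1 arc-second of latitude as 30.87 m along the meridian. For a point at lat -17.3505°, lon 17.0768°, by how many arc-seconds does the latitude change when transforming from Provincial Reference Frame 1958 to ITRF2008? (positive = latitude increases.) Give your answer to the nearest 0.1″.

Δφ = -6.4″

1″ of latitude = 30.87 m, so Δφ = -199.0 / 30.87 = -6.446″.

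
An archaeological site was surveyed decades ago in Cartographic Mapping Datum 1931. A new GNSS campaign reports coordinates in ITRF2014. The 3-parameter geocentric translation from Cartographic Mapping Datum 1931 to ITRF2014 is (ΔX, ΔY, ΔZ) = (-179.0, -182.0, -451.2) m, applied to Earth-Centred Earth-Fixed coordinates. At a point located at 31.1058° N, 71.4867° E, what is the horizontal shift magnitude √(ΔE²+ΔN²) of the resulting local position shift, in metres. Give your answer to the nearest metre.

At φ = 31.1058°, λ = 71.4867°: sin φ = 0.516620, cos φ = 0.856215, sin λ = 0.948250, cos λ = 0.317525.
ΔE = −sin λ·ΔX + cos λ·ΔY = −(0.948250)·(-179.0) + (0.317525)·(-182.0) = 111.95 m.
ΔN = −sin φ cos λ·ΔX − sin φ sin λ·ΔY + cos φ·ΔZ = −(0.516620)(0.317525)(-179.0) − (0.516620)(0.948250)(-182.0) + (0.856215)(-451.2) = -267.80 m.
Horizontal magnitude = √(ΔE² + ΔN²) = √(111.95² + (-267.80)²) = 290.26 m.

290 m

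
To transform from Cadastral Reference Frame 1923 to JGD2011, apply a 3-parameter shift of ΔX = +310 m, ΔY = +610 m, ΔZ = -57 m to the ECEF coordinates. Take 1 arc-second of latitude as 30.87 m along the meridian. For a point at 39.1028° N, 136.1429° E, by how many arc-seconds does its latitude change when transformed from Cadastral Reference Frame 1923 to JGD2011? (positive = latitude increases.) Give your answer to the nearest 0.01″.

sin φ = 0.630714, cos φ = 0.776016, sin λ = 0.692862, cos λ = -0.721070.
North component: ΔN = −sin φ cos λ·ΔX − sin φ sin λ·ΔY + cos φ·ΔZ = −(0.630714)(-0.721070)(310) − (0.630714)(0.692862)(610) + (0.776016)(-57) = -169.82 m.
1° of latitude spans 3600 × 30.87 = 111132 m, so Δφ = -169.82 / 111132 × 3600 = -5.501″.

Δφ = -5.50″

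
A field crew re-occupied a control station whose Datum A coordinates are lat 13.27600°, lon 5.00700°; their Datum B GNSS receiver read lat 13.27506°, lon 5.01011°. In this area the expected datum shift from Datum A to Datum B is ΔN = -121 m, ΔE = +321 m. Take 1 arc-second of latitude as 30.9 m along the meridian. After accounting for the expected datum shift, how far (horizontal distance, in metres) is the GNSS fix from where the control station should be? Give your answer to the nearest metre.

Observed coordinate differences: Δφ = -0.00094°, Δλ = +0.00311°.
Converting to metres (1° lat = 111240 m, cos φ = 0.973275): observed ΔN = -104.6 m, observed ΔE = 336.7 m.
Subtracting the expected shift leaves a residual of -104.6 − (-121) = 16.4 m north and 336.7 − (321) = 15.7 m east.
Residual distance = √(16.4² + 15.7²) = 22.7 m.

23 m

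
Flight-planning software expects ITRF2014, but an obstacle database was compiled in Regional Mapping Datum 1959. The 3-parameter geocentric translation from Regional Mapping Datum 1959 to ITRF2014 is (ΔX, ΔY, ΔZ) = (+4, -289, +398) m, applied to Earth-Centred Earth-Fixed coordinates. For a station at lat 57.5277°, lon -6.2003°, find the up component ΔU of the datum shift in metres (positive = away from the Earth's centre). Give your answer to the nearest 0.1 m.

At φ = 57.5277°, λ = -6.2003°: sin φ = 0.843651, cos φ = 0.536892, sin λ = -0.108005, cos λ = 0.994150.
ΔU = cos φ cos λ·ΔX + cos φ sin λ·ΔY + sin φ·ΔZ = (0.536892)(0.994150)(4) + (0.536892)(-0.108005)(-289) + (0.843651)(398) = 354.67 m.

ΔU = 354.7 m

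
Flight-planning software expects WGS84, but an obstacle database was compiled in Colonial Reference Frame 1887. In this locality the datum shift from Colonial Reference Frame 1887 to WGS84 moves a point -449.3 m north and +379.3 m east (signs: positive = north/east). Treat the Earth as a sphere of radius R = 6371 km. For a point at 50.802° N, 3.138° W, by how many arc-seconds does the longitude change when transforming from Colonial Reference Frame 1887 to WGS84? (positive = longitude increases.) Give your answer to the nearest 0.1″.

Δλ = 19.4″

At latitude 50.802°, cos φ = 0.632002.
One radian of longitude at latitude φ spans R cos φ, so Δλ = ΔE / (R cos φ) = 379.3 / (6371000 × 0.632002) = 9.4201e-05 rad = 19.430″.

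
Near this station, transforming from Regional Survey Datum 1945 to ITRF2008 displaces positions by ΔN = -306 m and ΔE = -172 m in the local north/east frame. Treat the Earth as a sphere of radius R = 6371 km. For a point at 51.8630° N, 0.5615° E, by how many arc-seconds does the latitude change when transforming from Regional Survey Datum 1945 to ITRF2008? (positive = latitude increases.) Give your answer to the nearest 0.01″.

Δφ = -9.91″

On a sphere of radius R, 1 rad of latitude = R, so Δφ = ΔN / R = -306.0 / 6371000 = -4.8030e-05 rad = -9.907″.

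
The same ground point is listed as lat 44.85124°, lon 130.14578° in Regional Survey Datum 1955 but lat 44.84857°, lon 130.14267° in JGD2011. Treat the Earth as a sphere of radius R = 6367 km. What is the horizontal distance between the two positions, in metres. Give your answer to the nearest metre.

385 m

Δφ = 44.84857° − 44.85124° = -0.00267°; Δλ = 130.14267° − 130.14578° = -0.00311°.
1° along a meridian = πR/180 = 111125 m.
ΔN = Δφ × 111125 = -296.7 m; ΔE = Δλ × 111125 × cos(44.85124°) = -0.00311 × 111125 × 0.708940 = -245.0 m.
Distance = √(ΔE² + ΔN²) = √((-245.0)² + (-296.7)²) = 384.8 m.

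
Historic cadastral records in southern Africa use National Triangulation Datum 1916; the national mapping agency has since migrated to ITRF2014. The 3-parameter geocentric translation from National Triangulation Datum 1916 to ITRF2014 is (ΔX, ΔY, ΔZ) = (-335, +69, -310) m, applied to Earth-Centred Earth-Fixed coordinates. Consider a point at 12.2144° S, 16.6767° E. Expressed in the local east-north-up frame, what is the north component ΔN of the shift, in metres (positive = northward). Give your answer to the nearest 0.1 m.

The local north axis is (−sin φ cos λ, −sin φ sin λ, cos φ), giving ΔN = -67.895 + 4.189 − 302.982 = -366.69 m.

ΔN = -366.7 m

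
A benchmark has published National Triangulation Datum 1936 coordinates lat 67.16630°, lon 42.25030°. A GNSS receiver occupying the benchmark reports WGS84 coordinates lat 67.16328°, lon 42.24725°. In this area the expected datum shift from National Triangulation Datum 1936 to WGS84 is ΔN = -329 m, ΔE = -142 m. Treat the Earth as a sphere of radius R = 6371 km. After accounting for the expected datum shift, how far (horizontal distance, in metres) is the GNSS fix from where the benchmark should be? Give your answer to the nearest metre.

12 m

Observed coordinate differences: Δφ = -0.00302°, Δλ = -0.00305°.
Converting to metres (1° lat = 111195 m, cos φ = 0.388058): observed ΔN = -335.8 m, observed ΔE = -131.6 m.
Subtracting the expected shift leaves a residual of -335.8 − (-329) = -6.8 m north and -131.6 − (-142) = 10.4 m east.
Residual distance = √((-6.8)² + 10.4²) = 12.4 m.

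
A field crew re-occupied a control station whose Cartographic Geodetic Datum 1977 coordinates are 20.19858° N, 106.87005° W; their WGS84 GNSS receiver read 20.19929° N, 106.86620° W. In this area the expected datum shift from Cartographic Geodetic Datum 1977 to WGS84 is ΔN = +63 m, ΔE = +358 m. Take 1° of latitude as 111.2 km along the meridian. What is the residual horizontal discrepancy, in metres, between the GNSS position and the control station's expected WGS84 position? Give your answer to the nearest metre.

Observed coordinate differences: Δφ = +0.00071°, Δλ = +0.00385°.
Converting to metres (1° lat = 111200 m, cos φ = 0.938502): observed ΔN = 79.0 m, observed ΔE = 401.8 m.
Subtracting the expected shift leaves a residual of 79.0 − (63) = 16.0 m north and 401.8 − (358) = 43.8 m east.
Residual distance = √(16.0² + 43.8²) = 46.6 m.

47 m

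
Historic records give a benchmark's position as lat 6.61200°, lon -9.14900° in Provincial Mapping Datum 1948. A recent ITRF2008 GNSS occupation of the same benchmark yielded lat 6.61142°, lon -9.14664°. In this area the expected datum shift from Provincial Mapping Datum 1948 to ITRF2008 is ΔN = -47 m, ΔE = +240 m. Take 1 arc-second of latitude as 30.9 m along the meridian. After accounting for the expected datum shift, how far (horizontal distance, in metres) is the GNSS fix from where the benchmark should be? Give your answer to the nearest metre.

Observed coordinate differences: Δφ = -0.00058°, Δλ = +0.00236°.
Converting to metres (1° lat = 111240 m, cos φ = 0.993349): observed ΔN = -64.5 m, observed ΔE = 260.8 m.
Subtracting the expected shift leaves a residual of -64.5 − (-47) = -17.5 m north and 260.8 − (240) = 20.8 m east.
Residual distance = √((-17.5)² + 20.8²) = 27.2 m.

27 m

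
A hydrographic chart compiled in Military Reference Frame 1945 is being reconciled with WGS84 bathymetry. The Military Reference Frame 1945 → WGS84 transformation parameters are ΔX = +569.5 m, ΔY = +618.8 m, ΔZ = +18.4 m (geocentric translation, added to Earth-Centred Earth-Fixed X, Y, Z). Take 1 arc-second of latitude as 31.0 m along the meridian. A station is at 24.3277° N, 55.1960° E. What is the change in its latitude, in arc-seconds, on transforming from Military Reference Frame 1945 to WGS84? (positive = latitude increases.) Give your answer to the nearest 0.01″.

Δφ = -10.53″

sin φ = 0.411955, cos φ = 0.911204, sin λ = 0.821109, cos λ = 0.570771.
North component: ΔN = −sin φ cos λ·ΔX − sin φ sin λ·ΔY + cos φ·ΔZ = −(0.411955)(0.570771)(569.5) − (0.411955)(0.821109)(618.8) + (0.911204)(18.4) = -326.46 m.
1° of latitude spans 3600 × 31.00 = 111600 m, so Δφ = -326.46 / 111600 × 3600 = -10.531″.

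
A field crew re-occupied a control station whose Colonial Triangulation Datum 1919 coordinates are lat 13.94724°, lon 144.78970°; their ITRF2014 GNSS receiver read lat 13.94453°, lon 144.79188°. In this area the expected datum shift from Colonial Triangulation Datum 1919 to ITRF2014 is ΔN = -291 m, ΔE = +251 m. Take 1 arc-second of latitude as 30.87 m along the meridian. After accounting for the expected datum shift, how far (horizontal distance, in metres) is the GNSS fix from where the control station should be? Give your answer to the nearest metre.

19 m

Observed coordinate differences: Δφ = -0.00271°, Δλ = +0.00218°.
Converting to metres (1° lat = 111132 m, cos φ = 0.970518): observed ΔN = -301.2 m, observed ΔE = 235.1 m.
Subtracting the expected shift leaves a residual of -301.2 − (-291) = -10.2 m north and 235.1 − (251) = -15.9 m east.
Residual distance = √((-10.2)² + (-15.9)²) = 18.9 m.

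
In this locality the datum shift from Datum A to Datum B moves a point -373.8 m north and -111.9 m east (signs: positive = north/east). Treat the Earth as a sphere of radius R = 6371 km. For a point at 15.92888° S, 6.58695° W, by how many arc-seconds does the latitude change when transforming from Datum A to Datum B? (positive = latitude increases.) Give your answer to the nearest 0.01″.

On a sphere of radius R, 1 rad of latitude = R, so Δφ = ΔN / R = -373.8 / 6371000 = -5.8672e-05 rad = -12.102″.

Δφ = -12.10″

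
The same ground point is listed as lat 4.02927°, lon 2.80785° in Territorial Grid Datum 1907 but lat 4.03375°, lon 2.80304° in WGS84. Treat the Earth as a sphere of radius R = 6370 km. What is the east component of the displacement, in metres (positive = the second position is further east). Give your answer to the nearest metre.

ΔE = -533 m

Δφ = 4.03375° − 4.02927° = +0.00448°; Δλ = 2.80304° − 2.80785° = -0.00481°.
1° along a meridian = πR/180 = 111177 m.
ΔN = Δφ × 111177 = 498.1 m; ΔE = Δλ × 111177 × cos(4.02927°) = -0.00481 × 111177 × 0.997528 = -533.4 m.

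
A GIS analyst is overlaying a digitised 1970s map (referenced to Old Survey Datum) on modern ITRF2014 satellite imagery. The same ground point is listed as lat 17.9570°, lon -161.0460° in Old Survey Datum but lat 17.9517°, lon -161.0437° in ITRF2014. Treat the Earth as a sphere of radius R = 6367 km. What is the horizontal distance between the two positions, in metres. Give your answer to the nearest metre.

637 m

Δφ = 17.9517° − 17.9570° = -0.0053°; Δλ = -161.0437° − -161.0460° = +0.0023°.
1° along a meridian = πR/180 = 111125 m.
ΔN = Δφ × 111125 = -589.0 m; ΔE = Δλ × 111125 × cos(17.9570°) = +0.0023 × 111125 × 0.951288 = 243.1 m.
Distance = √(ΔE² + ΔN²) = √(243.1² + (-589.0)²) = 637.2 m.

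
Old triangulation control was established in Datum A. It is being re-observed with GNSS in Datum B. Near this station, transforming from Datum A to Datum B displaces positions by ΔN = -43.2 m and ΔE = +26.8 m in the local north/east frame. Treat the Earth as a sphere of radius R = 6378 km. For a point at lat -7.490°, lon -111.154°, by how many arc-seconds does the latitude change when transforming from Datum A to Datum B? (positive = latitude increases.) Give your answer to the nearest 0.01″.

Δφ = -1.40″

On a sphere of radius R, 1 rad of latitude = R, so Δφ = ΔN / R = -43.2 / 6378000 = -6.7733e-06 rad = -1.397″.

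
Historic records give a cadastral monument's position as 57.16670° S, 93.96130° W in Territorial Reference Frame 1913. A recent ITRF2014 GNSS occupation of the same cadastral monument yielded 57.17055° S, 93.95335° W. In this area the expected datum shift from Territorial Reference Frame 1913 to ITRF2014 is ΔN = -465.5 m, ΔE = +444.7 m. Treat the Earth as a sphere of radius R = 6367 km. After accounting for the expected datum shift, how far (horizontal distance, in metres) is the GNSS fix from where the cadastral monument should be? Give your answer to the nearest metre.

Observed coordinate differences: Δφ = -0.00385°, Δλ = +0.00795°.
Converting to metres (1° lat = 111125 m, cos φ = 0.542197): observed ΔN = -427.8 m, observed ΔE = 479.0 m.
Subtracting the expected shift leaves a residual of -427.8 − (-465.5) = 37.7 m north and 479.0 − (444.7) = 34.3 m east.
Residual distance = √(37.7² + 34.3²) = 50.9 m.

51 m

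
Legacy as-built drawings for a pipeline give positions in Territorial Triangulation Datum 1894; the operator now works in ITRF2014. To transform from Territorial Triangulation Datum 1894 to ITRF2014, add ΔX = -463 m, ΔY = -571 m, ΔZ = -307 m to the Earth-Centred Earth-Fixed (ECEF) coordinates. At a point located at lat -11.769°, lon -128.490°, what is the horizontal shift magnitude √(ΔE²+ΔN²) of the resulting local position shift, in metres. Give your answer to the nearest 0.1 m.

At φ = -11.769°, λ = -128.490°: sin φ = -0.203966, cos φ = 0.978978, sin λ = -0.782717, cos λ = -0.622378.
ΔE = −sin λ·ΔX + cos λ·ΔY = −(-0.782717)·(-463) + (-0.622378)·(-571) = -7.02 m.
ΔN = −sin φ cos λ·ΔX − sin φ sin λ·ΔY + cos φ·ΔZ = −(-0.203966)(-0.622378)(-463) − (-0.203966)(-0.782717)(-571) + (0.978978)(-307) = -150.61 m.
Horizontal magnitude = √(ΔE² + ΔN²) = √((-7.02)² + (-150.61)²) = 150.78 m.

150.8 m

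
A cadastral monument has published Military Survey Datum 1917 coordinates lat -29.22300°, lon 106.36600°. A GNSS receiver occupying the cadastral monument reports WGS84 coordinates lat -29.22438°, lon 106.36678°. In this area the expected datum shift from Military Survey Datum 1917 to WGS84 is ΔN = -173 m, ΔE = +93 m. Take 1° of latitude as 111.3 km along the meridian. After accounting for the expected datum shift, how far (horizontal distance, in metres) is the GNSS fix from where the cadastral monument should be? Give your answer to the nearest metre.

26 m

Observed coordinate differences: Δφ = -0.00138°, Δλ = +0.00078°.
Converting to metres (1° lat = 111300 m, cos φ = 0.872726): observed ΔN = -153.6 m, observed ΔE = 75.8 m.
Subtracting the expected shift leaves a residual of -153.6 − (-173) = 19.4 m north and 75.8 − (93) = -17.2 m east.
Residual distance = √(19.4² + (-17.2)²) = 26.0 m.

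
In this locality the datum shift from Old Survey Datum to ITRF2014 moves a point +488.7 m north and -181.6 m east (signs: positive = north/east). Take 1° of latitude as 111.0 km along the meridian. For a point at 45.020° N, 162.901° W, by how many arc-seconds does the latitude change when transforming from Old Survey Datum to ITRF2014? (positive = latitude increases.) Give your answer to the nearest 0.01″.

1° of latitude = 111.0 km, so Δφ = 488.7 / 111000 = 0.0044027° = 15.850″.

Δφ = 15.85″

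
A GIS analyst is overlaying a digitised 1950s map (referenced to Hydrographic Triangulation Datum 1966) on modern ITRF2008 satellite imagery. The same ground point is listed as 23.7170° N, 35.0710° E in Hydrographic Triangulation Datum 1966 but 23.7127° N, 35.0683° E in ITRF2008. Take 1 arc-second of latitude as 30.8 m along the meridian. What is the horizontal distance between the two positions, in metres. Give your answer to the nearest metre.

550 m

Δφ = 23.7127° − 23.7170° = -0.0043°; Δλ = 35.0683° − 35.0710° = -0.0027°.
1° of latitude = 3600 × 30.80 = 110880 m.
ΔN = Δφ × 110880 = -476.8 m; ΔE = Δλ × 110880 × cos(23.7170°) = -0.0027 × 110880 × 0.915543 = -274.1 m.
Distance = √(ΔE² + ΔN²) = √((-274.1)² + (-476.8)²) = 550.0 m.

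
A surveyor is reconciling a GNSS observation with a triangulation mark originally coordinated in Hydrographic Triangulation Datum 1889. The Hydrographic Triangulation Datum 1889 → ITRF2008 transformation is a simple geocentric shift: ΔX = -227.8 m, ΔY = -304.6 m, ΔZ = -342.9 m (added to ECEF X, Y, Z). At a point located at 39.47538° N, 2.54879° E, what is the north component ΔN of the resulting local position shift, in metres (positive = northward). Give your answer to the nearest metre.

At φ = 39.47538°, λ = 2.54879°: sin φ = 0.635747, cos φ = 0.771898, sin λ = 0.044470, cos λ = 0.999011.
ΔN = −sin φ cos λ·ΔX − sin φ sin λ·ΔY + cos φ·ΔZ = −(0.635747)(0.999011)(-227.8) − (0.635747)(0.044470)(-304.6) + (0.771898)(-342.9) = -111.39 m.

ΔN = -111 m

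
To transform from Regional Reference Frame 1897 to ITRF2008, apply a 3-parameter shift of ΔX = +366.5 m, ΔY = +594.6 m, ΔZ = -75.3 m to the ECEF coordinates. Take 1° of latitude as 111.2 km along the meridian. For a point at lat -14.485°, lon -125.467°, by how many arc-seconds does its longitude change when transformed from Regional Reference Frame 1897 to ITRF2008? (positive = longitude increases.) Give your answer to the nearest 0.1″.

sin φ = -0.250127, cos φ = 0.968213, sin λ = -0.814450, cos λ = -0.580234.
East component: ΔE = −sin λ·ΔX + cos λ·ΔY = −(-0.814450)(366.5) + (-0.580234)(594.6) = -46.51 m.
1° of latitude spans 111200 m; at latitude φ, 1° of longitude spans that × cos φ = 107665.3 m, so Δλ = -46.51 / 107665.3 × 3600 = -1.555″.

Δλ = -1.6″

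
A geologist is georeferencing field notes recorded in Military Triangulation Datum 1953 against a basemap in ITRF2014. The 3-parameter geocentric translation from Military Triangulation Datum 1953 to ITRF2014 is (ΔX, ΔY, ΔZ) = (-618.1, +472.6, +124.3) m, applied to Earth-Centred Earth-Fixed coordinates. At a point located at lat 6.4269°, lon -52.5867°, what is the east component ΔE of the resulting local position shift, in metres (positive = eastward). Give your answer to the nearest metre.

The local east axis at (φ, λ) is (−sin λ, cos λ, 0), so ΔE = −sin(-52.5867°)·(-618.1) + cos(-52.5867°)·472.6 = -203.81 m.

ΔE = -204 m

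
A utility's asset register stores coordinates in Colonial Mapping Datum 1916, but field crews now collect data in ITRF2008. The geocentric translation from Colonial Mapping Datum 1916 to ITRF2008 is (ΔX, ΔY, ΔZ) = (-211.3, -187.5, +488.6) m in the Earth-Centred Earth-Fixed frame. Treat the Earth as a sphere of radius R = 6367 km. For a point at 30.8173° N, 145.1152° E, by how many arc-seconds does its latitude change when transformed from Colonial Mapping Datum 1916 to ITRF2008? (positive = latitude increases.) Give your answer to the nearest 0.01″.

Δφ = 12.50″

sin φ = 0.512302, cos φ = 0.858805, sin λ = 0.571928, cos λ = -0.820304.
North component: ΔN = −sin φ cos λ·ΔX − sin φ sin λ·ΔY + cos φ·ΔZ = −(0.512302)(-0.820304)(-211.3) − (0.512302)(0.571928)(-187.5) + (0.858805)(488.6) = 385.75 m.
1° of latitude spans πR/180 = 111125 m, so Δφ = 385.75 / 111125 × 3600 = 12.497″.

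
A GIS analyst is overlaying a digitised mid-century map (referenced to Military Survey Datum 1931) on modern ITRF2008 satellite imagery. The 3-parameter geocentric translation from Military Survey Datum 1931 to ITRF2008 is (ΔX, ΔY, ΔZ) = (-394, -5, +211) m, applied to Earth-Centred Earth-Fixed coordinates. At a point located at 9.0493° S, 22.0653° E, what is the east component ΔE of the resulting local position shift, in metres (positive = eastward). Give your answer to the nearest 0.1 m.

At φ = -9.0493°, λ = 22.0653°: sin φ = -0.157284, cos φ = 0.987553, sin λ = 0.375663, cos λ = 0.926756.
ΔE = −sin λ·ΔX + cos λ·ΔY = −(0.375663)·(-394) + (0.926756)·(-5) = 143.38 m.

ΔE = 143.4 m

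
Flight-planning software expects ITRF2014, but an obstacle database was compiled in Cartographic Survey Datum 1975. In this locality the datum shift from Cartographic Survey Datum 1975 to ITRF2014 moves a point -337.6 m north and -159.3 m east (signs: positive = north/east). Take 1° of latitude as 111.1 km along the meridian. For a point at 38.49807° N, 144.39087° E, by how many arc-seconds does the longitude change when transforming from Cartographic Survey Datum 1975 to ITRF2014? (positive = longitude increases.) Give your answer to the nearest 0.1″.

Δλ = -6.6″

At latitude 38.49807°, cos φ = 0.782629.
1° of longitude at this latitude = 111.1 × cos φ = 86.95 km, so Δλ = -159.3 / 86950.1 = -0.0018321° = -6.596″.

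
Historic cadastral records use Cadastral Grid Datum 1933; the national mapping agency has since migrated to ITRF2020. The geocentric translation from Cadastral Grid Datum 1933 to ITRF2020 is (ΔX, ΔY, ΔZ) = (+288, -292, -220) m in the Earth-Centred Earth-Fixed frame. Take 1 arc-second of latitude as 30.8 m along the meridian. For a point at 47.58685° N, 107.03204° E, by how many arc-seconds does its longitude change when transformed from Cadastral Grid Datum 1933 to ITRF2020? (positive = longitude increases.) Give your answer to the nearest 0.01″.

Δλ = -9.14″

sin φ = 0.738301, cos φ = 0.674472, sin λ = 0.956141, cos λ = -0.292906.
East component: ΔE = −sin λ·ΔX + cos λ·ΔY = −(0.956141)(288) + (-0.292906)(-292) = -189.84 m.
1° of latitude spans 3600 × 30.80 = 110880 m; at latitude φ, 1° of longitude spans that × cos φ = 74785.4 m, so Δλ = -189.84 / 74785.4 × 3600 = -9.138″.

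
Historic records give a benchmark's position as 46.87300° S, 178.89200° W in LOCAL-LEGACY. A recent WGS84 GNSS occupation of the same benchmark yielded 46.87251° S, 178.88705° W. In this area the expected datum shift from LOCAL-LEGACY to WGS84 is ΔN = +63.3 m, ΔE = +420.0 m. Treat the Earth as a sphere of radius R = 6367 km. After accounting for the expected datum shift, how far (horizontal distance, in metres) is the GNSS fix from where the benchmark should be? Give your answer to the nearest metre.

Observed coordinate differences: Δφ = +0.00049°, Δλ = +0.00495°.
Converting to metres (1° lat = 111125 m, cos φ = 0.683618): observed ΔN = 54.5 m, observed ΔE = 376.0 m.
Subtracting the expected shift leaves a residual of 54.5 − (63.3) = -8.8 m north and 376.0 − (420.0) = -44.0 m east.
Residual distance = √((-8.8)² + (-44.0)²) = 44.8 m.

45 m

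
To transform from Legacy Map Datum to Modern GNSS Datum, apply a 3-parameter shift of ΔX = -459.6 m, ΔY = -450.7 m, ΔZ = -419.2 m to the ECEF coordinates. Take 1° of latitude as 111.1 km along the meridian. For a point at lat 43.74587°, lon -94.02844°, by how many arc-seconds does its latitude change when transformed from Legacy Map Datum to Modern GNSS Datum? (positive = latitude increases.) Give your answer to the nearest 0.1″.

Δφ = -20.6″

sin φ = 0.691461, cos φ = 0.722414, sin λ = -0.997529, cos λ = -0.070252.
North component: ΔN = −sin φ cos λ·ΔX − sin φ sin λ·ΔY + cos φ·ΔZ = −(0.691461)(-0.070252)(-459.6) − (0.691461)(-0.997529)(-450.7) + (0.722414)(-419.2) = -636.03 m.
1° of latitude spans 111100 m, so Δφ = -636.03 / 111100 × 3600 = -20.610″.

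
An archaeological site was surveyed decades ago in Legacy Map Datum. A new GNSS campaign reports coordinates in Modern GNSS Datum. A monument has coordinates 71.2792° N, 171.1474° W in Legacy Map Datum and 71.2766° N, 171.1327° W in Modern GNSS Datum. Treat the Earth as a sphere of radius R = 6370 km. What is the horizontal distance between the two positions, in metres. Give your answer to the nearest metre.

Δφ = 71.2766° − 71.2792° = -0.0026°; Δλ = -171.1327° − -171.1474° = +0.0147°.
1° along a meridian = πR/180 = 111177 m.
ΔN = Δφ × 111177 = -289.1 m; ΔE = Δλ × 111177 × cos(71.2792°) = +0.0147 × 111177 × 0.320957 = 524.5 m.
Distance = √(ΔE² + ΔN²) = √(524.5² + (-289.1)²) = 598.9 m.

599 m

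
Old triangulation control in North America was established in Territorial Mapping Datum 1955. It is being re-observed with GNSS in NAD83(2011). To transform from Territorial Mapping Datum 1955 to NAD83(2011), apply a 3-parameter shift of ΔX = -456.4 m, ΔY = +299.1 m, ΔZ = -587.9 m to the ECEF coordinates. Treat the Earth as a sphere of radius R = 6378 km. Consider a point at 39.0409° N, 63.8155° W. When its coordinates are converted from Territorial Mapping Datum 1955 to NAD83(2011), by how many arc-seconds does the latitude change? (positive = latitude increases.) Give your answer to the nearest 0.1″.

Δφ = -5.2″

sin φ = 0.629875, cos φ = 0.776697, sin λ = -0.897378, cos λ = 0.441263.
North component: ΔN = −sin φ cos λ·ΔX − sin φ sin λ·ΔY + cos φ·ΔZ = −(0.629875)(0.441263)(-456.4) − (0.629875)(-0.897378)(299.1) + (0.776697)(-587.9) = -160.71 m.
1° of latitude spans πR/180 = 111317 m, so Δφ = -160.71 / 111317 × 3600 = -5.197″.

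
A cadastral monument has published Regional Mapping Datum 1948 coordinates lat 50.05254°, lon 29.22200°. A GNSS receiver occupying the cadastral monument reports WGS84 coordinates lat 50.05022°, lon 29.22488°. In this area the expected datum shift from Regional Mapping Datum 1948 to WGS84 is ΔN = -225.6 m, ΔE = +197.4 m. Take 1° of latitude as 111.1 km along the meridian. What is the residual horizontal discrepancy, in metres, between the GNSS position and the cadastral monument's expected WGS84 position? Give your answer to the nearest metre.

33 m

Observed coordinate differences: Δφ = -0.00232°, Δλ = +0.00288°.
Converting to metres (1° lat = 111100 m, cos φ = 0.642085): observed ΔN = -257.8 m, observed ΔE = 205.4 m.
Subtracting the expected shift leaves a residual of -257.8 − (-225.6) = -32.2 m north and 205.4 − (197.4) = 8.0 m east.
Residual distance = √((-32.2)² + 8.0²) = 33.1 m.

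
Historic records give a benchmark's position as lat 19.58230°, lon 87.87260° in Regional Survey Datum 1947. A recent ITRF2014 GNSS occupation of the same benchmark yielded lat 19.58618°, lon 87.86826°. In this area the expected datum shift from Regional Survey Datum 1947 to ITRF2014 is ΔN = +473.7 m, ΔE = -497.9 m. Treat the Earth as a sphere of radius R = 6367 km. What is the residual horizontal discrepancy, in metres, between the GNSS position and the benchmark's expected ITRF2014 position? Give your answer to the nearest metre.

61 m

Observed coordinate differences: Δφ = +0.00388°, Δλ = -0.00434°.
Converting to metres (1° lat = 111125 m, cos φ = 0.942161): observed ΔN = 431.2 m, observed ΔE = -454.4 m.
Subtracting the expected shift leaves a residual of 431.2 − (473.7) = -42.5 m north and -454.4 − (-497.9) = 43.5 m east.
Residual distance = √((-42.5)² + 43.5²) = 60.8 m.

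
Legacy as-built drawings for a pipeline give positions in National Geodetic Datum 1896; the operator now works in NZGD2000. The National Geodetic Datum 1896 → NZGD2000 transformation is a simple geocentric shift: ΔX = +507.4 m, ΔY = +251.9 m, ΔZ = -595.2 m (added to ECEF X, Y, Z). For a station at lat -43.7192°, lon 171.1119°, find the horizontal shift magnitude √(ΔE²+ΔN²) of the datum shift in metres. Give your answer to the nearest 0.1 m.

At φ = -43.7192°, λ = 171.1119°: sin φ = -0.691125, cos φ = 0.722736, sin λ = 0.154505, cos λ = -0.987992.
ΔE = −sin λ·ΔX + cos λ·ΔY = −(0.154505)·(507.4) + (-0.987992)·(251.9) = -327.27 m.
ΔN = −sin φ cos λ·ΔX − sin φ sin λ·ΔY + cos φ·ΔZ = −(-0.691125)(-0.987992)(507.4) − (-0.691125)(0.154505)(251.9) + (0.722736)(-595.2) = -749.74 m.
Horizontal magnitude = √(ΔE² + ΔN²) = √((-327.27)² + (-749.74)²) = 818.06 m.

818.1 m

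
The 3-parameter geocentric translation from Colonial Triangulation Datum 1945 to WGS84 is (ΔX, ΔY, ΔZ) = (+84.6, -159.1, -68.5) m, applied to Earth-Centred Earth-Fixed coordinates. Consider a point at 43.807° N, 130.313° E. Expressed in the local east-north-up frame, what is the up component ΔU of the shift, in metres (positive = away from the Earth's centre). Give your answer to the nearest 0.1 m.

ΔU = -174.5 m

The local up (radial) axis is (cos φ cos λ, cos φ sin λ, sin φ), giving ΔU = -39.500 − 87.552 − 47.418 = -174.47 m.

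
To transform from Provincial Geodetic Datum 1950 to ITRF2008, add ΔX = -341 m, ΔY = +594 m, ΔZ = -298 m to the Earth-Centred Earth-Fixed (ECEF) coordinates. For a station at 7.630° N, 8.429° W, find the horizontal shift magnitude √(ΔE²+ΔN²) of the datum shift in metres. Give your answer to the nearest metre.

At φ = 7.630°, λ = -8.429°: sin φ = 0.132775, cos φ = 0.991146, sin λ = -0.146584, cos λ = 0.989198.
ΔE = −sin λ·ΔX + cos λ·ΔY = −(-0.146584)·(-341) + (0.989198)·(594) = 537.60 m.
ΔN = −sin φ cos λ·ΔX − sin φ sin λ·ΔY + cos φ·ΔZ = −(0.132775)(0.989198)(-341) − (0.132775)(-0.146584)(594) + (0.991146)(-298) = -239.01 m.
Horizontal magnitude = √(ΔE² + ΔN²) = √(537.60² + (-239.01)²) = 588.34 m.

588 m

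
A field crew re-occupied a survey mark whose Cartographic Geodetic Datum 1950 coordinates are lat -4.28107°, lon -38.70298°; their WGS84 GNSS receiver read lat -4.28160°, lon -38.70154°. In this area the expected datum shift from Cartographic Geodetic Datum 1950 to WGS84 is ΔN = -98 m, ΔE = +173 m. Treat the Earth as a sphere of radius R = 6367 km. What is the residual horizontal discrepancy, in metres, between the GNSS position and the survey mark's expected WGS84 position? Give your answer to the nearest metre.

41 m

Observed coordinate differences: Δφ = -0.00053°, Δλ = +0.00144°.
Converting to metres (1° lat = 111125 m, cos φ = 0.997210): observed ΔN = -58.9 m, observed ΔE = 159.6 m.
Subtracting the expected shift leaves a residual of -58.9 − (-98) = 39.1 m north and 159.6 − (173) = -13.4 m east.
Residual distance = √(39.1² + (-13.4)²) = 41.3 m.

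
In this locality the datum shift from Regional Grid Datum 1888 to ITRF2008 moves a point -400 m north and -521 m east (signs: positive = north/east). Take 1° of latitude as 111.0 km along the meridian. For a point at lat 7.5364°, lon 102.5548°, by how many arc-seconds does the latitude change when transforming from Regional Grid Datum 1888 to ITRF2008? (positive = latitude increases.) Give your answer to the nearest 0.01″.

Δφ = -12.97″

1° of latitude = 111.0 km, so Δφ = -400.0 / 111000 = -0.0036036° = -12.973″.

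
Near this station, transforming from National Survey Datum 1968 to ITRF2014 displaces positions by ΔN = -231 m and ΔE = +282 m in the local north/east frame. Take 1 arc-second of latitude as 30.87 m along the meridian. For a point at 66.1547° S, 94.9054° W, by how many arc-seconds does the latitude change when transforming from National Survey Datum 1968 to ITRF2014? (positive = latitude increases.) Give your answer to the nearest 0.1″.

Δφ = -7.5″

1″ of latitude = 30.87 m, so Δφ = -231.0 / 30.87 = -7.483″.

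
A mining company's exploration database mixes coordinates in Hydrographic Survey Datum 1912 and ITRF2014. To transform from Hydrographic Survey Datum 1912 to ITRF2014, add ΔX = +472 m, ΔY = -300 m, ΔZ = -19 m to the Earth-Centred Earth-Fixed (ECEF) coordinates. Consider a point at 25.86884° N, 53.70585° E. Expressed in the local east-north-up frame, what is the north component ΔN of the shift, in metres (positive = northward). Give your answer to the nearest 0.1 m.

At φ = 25.86884°, λ = 53.70585°: sin φ = 0.436313, cos φ = 0.899795, sin λ = 0.805989, cos λ = 0.591931.
ΔN = −sin φ cos λ·ΔX − sin φ sin λ·ΔY + cos φ·ΔZ = −(0.436313)(0.591931)(472) − (0.436313)(0.805989)(-300) + (0.899795)(-19) = -33.50 m.

ΔN = -33.5 m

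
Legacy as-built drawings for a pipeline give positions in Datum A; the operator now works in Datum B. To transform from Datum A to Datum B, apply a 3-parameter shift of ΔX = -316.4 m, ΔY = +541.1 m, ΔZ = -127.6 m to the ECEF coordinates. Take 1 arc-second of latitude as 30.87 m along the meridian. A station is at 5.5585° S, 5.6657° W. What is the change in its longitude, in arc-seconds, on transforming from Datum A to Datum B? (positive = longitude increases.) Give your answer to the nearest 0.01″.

Δλ = 16.51″

sin φ = -0.096862, cos φ = 0.995298, sin λ = -0.098724, cos λ = 0.995115.
East component: ΔE = −sin λ·ΔX + cos λ·ΔY = −(-0.098724)(-316.4) + (0.995115)(541.1) = 507.22 m.
1° of latitude spans 3600 × 30.87 = 111132 m; at latitude φ, 1° of longitude spans that × cos φ = 110609.4 m, so Δλ = 507.22 / 110609.4 × 3600 = 16.508″.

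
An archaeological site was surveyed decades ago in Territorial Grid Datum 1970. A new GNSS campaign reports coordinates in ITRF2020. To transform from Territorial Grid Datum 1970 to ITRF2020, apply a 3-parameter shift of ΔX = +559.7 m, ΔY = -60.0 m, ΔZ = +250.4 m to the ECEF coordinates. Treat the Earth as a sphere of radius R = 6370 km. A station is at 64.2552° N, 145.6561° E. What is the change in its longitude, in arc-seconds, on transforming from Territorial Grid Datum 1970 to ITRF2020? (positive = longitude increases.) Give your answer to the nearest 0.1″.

sin φ = 0.900738, cos φ = 0.434364, sin λ = 0.564159, cos λ = -0.825666.
East component: ΔE = −sin λ·ΔX + cos λ·ΔY = −(0.564159)(559.7) + (-0.825666)(-60.0) = -266.22 m.
1° of latitude spans πR/180 = 111177 m; at latitude φ, 1° of longitude spans that × cos φ = 48291.4 m, so Δλ = -266.22 / 48291.4 × 3600 = -19.846″.

Δλ = -19.8″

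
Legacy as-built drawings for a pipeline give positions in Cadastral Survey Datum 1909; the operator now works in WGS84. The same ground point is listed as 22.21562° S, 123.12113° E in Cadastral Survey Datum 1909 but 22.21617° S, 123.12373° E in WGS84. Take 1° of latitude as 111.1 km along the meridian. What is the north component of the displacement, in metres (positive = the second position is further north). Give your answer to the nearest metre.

Δφ = -22.21617° − -22.21562° = -0.00055°; Δλ = 123.12373° − 123.12113° = +0.00260°.
ΔN = Δφ × 111100 = -61.1 m; ΔE = Δλ × 111100 × cos(-22.21562°) = +0.00260 × 111100 × 0.925768 = 267.4 m.

ΔN = -61 m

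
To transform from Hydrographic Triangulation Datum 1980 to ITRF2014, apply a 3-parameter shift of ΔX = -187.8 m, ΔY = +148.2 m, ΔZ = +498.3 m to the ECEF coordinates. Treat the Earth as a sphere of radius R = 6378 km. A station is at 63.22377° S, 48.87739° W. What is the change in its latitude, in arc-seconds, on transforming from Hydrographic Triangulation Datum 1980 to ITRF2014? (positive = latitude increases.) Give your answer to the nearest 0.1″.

sin φ = -0.892773, cos φ = 0.450507, sin λ = -0.753304, cos λ = 0.657673.
North component: ΔN = −sin φ cos λ·ΔX − sin φ sin λ·ΔY + cos φ·ΔZ = −(-0.892773)(0.657673)(-187.8) − (-0.892773)(-0.753304)(148.2) + (0.450507)(498.3) = 14.55 m.
1° of latitude spans πR/180 = 111317 m, so Δφ = 14.55 / 111317 × 3600 = 0.471″.

Δφ = 0.5″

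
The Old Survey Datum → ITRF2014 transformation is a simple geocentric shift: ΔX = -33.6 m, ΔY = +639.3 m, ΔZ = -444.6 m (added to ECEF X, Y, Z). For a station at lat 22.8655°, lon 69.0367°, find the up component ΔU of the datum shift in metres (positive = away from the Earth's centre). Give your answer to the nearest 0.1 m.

ΔU = 366.2 m

At φ = 22.8655°, λ = 69.0367°: sin φ = 0.388569, cos φ = 0.921420, sin λ = 0.933810, cos λ = 0.357770.
ΔU = cos φ cos λ·ΔX + cos φ sin λ·ΔY + sin φ·ΔZ = (0.921420)(0.357770)(-33.6) + (0.921420)(0.933810)(639.3) + (0.388569)(-444.6) = 366.24 m.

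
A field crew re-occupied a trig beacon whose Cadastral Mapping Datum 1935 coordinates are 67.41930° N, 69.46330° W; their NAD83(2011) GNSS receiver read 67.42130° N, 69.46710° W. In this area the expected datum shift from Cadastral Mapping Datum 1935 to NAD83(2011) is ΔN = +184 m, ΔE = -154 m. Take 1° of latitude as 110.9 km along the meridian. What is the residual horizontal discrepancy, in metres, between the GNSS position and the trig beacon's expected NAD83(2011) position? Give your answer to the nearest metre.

Observed coordinate differences: Δφ = +0.00200°, Δλ = -0.00380°.
Converting to metres (1° lat = 110900 m, cos φ = 0.383984): observed ΔN = 221.8 m, observed ΔE = -161.8 m.
Subtracting the expected shift leaves a residual of 221.8 − (184) = 37.8 m north and -161.8 − (-154) = -7.8 m east.
Residual distance = √(37.8² + (-7.8)²) = 38.6 m.

39 m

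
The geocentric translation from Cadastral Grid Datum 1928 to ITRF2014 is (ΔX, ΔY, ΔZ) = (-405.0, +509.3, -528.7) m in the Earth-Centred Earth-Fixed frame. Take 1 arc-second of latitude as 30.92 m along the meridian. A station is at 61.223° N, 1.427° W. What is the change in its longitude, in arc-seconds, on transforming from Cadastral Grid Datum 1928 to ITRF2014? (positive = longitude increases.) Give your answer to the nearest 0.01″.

Δλ = 33.53″

sin φ = 0.876500, cos φ = 0.481402, sin λ = -0.024903, cos λ = 0.999690.
East component: ΔE = −sin λ·ΔX + cos λ·ΔY = −(-0.024903)(-405.0) + (0.999690)(509.3) = 499.06 m.
1° of latitude spans 3600 × 30.92 = 111312 m; at latitude φ, 1° of longitude spans that × cos φ = 53585.8 m, so Δλ = 499.06 / 53585.8 × 3600 = 33.528″.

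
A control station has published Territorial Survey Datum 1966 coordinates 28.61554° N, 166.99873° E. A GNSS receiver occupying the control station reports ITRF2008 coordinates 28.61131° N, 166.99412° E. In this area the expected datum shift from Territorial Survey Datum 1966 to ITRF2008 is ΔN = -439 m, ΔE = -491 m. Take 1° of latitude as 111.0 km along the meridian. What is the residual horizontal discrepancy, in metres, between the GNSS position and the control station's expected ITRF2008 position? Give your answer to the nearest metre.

Observed coordinate differences: Δφ = -0.00423°, Δλ = -0.00461°.
Converting to metres (1° lat = 111000 m, cos φ = 0.877853): observed ΔN = -469.5 m, observed ΔE = -449.2 m.
Subtracting the expected shift leaves a residual of -469.5 − (-439) = -30.5 m north and -449.2 − (-491) = 41.8 m east.
Residual distance = √((-30.5)² + 41.8²) = 51.8 m.

52 m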